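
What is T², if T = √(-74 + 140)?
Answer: 66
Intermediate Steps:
T = √66 ≈ 8.1240
T² = (√66)² = 66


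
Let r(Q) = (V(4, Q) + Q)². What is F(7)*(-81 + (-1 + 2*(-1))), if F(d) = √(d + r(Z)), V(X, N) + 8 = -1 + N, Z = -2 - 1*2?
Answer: -168*√74 ≈ -1445.2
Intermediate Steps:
Z = -4 (Z = -2 - 2 = -4)
V(X, N) = -9 + N (V(X, N) = -8 + (-1 + N) = -9 + N)
r(Q) = (-9 + 2*Q)² (r(Q) = ((-9 + Q) + Q)² = (-9 + 2*Q)²)
F(d) = √(289 + d) (F(d) = √(d + (-9 + 2*(-4))²) = √(d + (-9 - 8)²) = √(d + (-17)²) = √(d + 289) = √(289 + d))
F(7)*(-81 + (-1 + 2*(-1))) = √(289 + 7)*(-81 + (-1 + 2*(-1))) = √296*(-81 + (-1 - 2)) = (2*√74)*(-81 - 3) = (2*√74)*(-84) = -168*√74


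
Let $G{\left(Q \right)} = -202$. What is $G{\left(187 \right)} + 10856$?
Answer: $10654$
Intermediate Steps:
$G{\left(187 \right)} + 10856 = -202 + 10856 = 10654$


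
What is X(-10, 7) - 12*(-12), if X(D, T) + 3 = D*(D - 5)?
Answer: 291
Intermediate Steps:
X(D, T) = -3 + D*(-5 + D) (X(D, T) = -3 + D*(D - 5) = -3 + D*(-5 + D))
X(-10, 7) - 12*(-12) = (-3 + (-10)² - 5*(-10)) - 12*(-12) = (-3 + 100 + 50) + 144 = 147 + 144 = 291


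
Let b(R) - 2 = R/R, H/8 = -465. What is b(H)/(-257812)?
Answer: -3/257812 ≈ -1.1636e-5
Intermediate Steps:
H = -3720 (H = 8*(-465) = -3720)
b(R) = 3 (b(R) = 2 + R/R = 2 + 1 = 3)
b(H)/(-257812) = 3/(-257812) = 3*(-1/257812) = -3/257812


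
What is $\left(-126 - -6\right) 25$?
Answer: $-3000$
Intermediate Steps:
$\left(-126 - -6\right) 25 = \left(-126 + 6\right) 25 = \left(-120\right) 25 = -3000$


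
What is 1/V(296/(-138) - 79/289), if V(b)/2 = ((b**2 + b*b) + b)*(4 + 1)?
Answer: 397643481/36893006150 ≈ 0.010778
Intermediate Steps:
V(b) = 10*b + 20*b**2 (V(b) = 2*(((b**2 + b*b) + b)*(4 + 1)) = 2*(((b**2 + b**2) + b)*5) = 2*((2*b**2 + b)*5) = 2*((b + 2*b**2)*5) = 2*(5*b + 10*b**2) = 10*b + 20*b**2)
1/V(296/(-138) - 79/289) = 1/(10*(296/(-138) - 79/289)*(1 + 2*(296/(-138) - 79/289))) = 1/(10*(296*(-1/138) - 79*1/289)*(1 + 2*(296*(-1/138) - 79*1/289))) = 1/(10*(-148/69 - 79/289)*(1 + 2*(-148/69 - 79/289))) = 1/(10*(-48223/19941)*(1 + 2*(-48223/19941))) = 1/(10*(-48223/19941)*(1 - 96446/19941)) = 1/(10*(-48223/19941)*(-76505/19941)) = 1/(36893006150/397643481) = 397643481/36893006150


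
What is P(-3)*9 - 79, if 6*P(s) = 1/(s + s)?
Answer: -317/4 ≈ -79.250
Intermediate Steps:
P(s) = 1/(12*s) (P(s) = 1/(6*(s + s)) = 1/(6*((2*s))) = (1/(2*s))/6 = 1/(12*s))
P(-3)*9 - 79 = ((1/12)/(-3))*9 - 79 = ((1/12)*(-⅓))*9 - 79 = -1/36*9 - 79 = -¼ - 79 = -317/4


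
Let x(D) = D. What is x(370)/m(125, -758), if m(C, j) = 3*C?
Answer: 74/75 ≈ 0.98667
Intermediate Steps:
x(370)/m(125, -758) = 370/((3*125)) = 370/375 = 370*(1/375) = 74/75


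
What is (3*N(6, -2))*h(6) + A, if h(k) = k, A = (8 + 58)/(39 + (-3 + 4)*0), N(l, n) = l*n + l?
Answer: -1382/13 ≈ -106.31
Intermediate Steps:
N(l, n) = l + l*n
A = 22/13 (A = 66/(39 + 1*0) = 66/(39 + 0) = 66/39 = 66*(1/39) = 22/13 ≈ 1.6923)
(3*N(6, -2))*h(6) + A = (3*(6*(1 - 2)))*6 + 22/13 = (3*(6*(-1)))*6 + 22/13 = (3*(-6))*6 + 22/13 = -18*6 + 22/13 = -108 + 22/13 = -1382/13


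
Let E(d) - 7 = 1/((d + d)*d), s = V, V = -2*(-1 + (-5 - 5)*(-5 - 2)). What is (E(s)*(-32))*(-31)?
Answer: 33060508/4761 ≈ 6944.0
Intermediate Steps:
V = -138 (V = -2*(-1 - 10*(-7)) = -2*(-1 + 70) = -2*69 = -138)
s = -138
E(d) = 7 + 1/(2*d**2) (E(d) = 7 + 1/((d + d)*d) = 7 + 1/(((2*d))*d) = 7 + (1/(2*d))/d = 7 + 1/(2*d**2))
(E(s)*(-32))*(-31) = ((7 + (1/2)/(-138)**2)*(-32))*(-31) = ((7 + (1/2)*(1/19044))*(-32))*(-31) = ((7 + 1/38088)*(-32))*(-31) = ((266617/38088)*(-32))*(-31) = -1066468/4761*(-31) = 33060508/4761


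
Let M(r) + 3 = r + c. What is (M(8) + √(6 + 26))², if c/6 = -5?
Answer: 657 - 200*√2 ≈ 374.16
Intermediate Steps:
c = -30 (c = 6*(-5) = -30)
M(r) = -33 + r (M(r) = -3 + (r - 30) = -3 + (-30 + r) = -33 + r)
(M(8) + √(6 + 26))² = ((-33 + 8) + √(6 + 26))² = (-25 + √32)² = (-25 + 4*√2)²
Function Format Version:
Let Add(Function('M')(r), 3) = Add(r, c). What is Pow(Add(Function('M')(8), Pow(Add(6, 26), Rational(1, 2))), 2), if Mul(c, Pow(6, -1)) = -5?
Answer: Add(657, Mul(-200, Pow(2, Rational(1, 2)))) ≈ 374.16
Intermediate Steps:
c = -30 (c = Mul(6, -5) = -30)
Function('M')(r) = Add(-33, r) (Function('M')(r) = Add(-3, Add(r, -30)) = Add(-3, Add(-30, r)) = Add(-33, r))
Pow(Add(Function('M')(8), Pow(Add(6, 26), Rational(1, 2))), 2) = Pow(Add(Add(-33, 8), Pow(Add(6, 26), Rational(1, 2))), 2) = Pow(Add(-25, Pow(32, Rational(1, 2))), 2) = Pow(Add(-25, Mul(4, Pow(2, Rational(1, 2)))), 2)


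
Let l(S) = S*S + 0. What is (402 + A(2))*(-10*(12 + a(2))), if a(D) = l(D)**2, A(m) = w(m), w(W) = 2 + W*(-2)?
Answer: -112000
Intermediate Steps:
w(W) = 2 - 2*W
A(m) = 2 - 2*m
l(S) = S**2 (l(S) = S**2 + 0 = S**2)
a(D) = D**4 (a(D) = (D**2)**2 = D**4)
(402 + A(2))*(-10*(12 + a(2))) = (402 + (2 - 2*2))*(-10*(12 + 2**4)) = (402 + (2 - 4))*(-10*(12 + 16)) = (402 - 2)*(-10*28) = 400*(-280) = -112000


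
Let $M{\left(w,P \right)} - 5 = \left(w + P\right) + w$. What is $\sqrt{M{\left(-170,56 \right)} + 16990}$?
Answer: $\sqrt{16711} \approx 129.27$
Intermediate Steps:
$M{\left(w,P \right)} = 5 + P + 2 w$ ($M{\left(w,P \right)} = 5 + \left(\left(w + P\right) + w\right) = 5 + \left(\left(P + w\right) + w\right) = 5 + \left(P + 2 w\right) = 5 + P + 2 w$)
$\sqrt{M{\left(-170,56 \right)} + 16990} = \sqrt{\left(5 + 56 + 2 \left(-170\right)\right) + 16990} = \sqrt{\left(5 + 56 - 340\right) + 16990} = \sqrt{-279 + 16990} = \sqrt{16711}$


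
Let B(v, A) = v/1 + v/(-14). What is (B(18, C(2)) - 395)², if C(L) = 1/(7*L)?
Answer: 7011904/49 ≈ 1.4310e+5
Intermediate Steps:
C(L) = 1/(7*L)
B(v, A) = 13*v/14 (B(v, A) = v*1 + v*(-1/14) = v - v/14 = 13*v/14)
(B(18, C(2)) - 395)² = ((13/14)*18 - 395)² = (117/7 - 395)² = (-2648/7)² = 7011904/49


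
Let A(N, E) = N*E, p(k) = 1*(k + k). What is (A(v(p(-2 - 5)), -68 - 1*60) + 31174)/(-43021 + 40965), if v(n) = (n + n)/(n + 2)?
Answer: -46313/3084 ≈ -15.017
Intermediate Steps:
p(k) = 2*k (p(k) = 1*(2*k) = 2*k)
v(n) = 2*n/(2 + n) (v(n) = (2*n)/(2 + n) = 2*n/(2 + n))
A(N, E) = E*N
(A(v(p(-2 - 5)), -68 - 1*60) + 31174)/(-43021 + 40965) = ((-68 - 1*60)*(2*(2*(-2 - 5))/(2 + 2*(-2 - 5))) + 31174)/(-43021 + 40965) = ((-68 - 60)*(2*(2*(-7))/(2 + 2*(-7))) + 31174)/(-2056) = (-256*(-14)/(2 - 14) + 31174)*(-1/2056) = (-256*(-14)/(-12) + 31174)*(-1/2056) = (-256*(-14)*(-1)/12 + 31174)*(-1/2056) = (-128*7/3 + 31174)*(-1/2056) = (-896/3 + 31174)*(-1/2056) = (92626/3)*(-1/2056) = -46313/3084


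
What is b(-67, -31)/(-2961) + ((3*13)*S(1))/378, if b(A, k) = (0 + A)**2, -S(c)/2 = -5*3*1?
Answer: 668/423 ≈ 1.5792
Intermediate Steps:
S(c) = 30 (S(c) = -2*(-5*3) = -(-30) = -2*(-15) = 30)
b(A, k) = A**2
b(-67, -31)/(-2961) + ((3*13)*S(1))/378 = (-67)**2/(-2961) + ((3*13)*30)/378 = 4489*(-1/2961) + (39*30)*(1/378) = -4489/2961 + 1170*(1/378) = -4489/2961 + 65/21 = 668/423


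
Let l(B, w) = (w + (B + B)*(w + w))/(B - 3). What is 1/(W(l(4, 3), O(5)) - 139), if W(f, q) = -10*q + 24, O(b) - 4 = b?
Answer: -1/205 ≈ -0.0048781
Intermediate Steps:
O(b) = 4 + b
l(B, w) = (w + 4*B*w)/(-3 + B) (l(B, w) = (w + (2*B)*(2*w))/(-3 + B) = (w + 4*B*w)/(-3 + B))
W(f, q) = 24 - 10*q
1/(W(l(4, 3), O(5)) - 139) = 1/((24 - 10*(4 + 5)) - 139) = 1/((24 - 10*9) - 139) = 1/((24 - 90) - 139) = 1/(-66 - 139) = 1/(-205) = -1/205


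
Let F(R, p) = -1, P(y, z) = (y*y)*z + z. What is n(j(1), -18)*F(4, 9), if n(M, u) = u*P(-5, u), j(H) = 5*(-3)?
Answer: -8424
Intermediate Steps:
j(H) = -15
P(y, z) = z + z*y² (P(y, z) = y²*z + z = z*y² + z = z + z*y²)
n(M, u) = 26*u² (n(M, u) = u*(u*(1 + (-5)²)) = u*(u*(1 + 25)) = u*(u*26) = u*(26*u) = 26*u²)
n(j(1), -18)*F(4, 9) = (26*(-18)²)*(-1) = (26*324)*(-1) = 8424*(-1) = -8424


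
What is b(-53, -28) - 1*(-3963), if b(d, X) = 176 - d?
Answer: 4192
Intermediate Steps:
b(-53, -28) - 1*(-3963) = (176 - 1*(-53)) - 1*(-3963) = (176 + 53) + 3963 = 229 + 3963 = 4192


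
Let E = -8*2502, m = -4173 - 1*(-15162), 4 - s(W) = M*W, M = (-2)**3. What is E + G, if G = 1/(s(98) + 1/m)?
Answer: -173325198339/8659333 ≈ -20016.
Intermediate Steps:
M = -8
s(W) = 4 + 8*W (s(W) = 4 - (-8)*W = 4 + 8*W)
m = 10989 (m = -4173 + 15162 = 10989)
E = -20016
G = 10989/8659333 (G = 1/((4 + 8*98) + 1/10989) = 1/((4 + 784) + 1/10989) = 1/(788 + 1/10989) = 1/(8659333/10989) = 10989/8659333 ≈ 0.0012690)
E + G = -20016 + 10989/8659333 = -173325198339/8659333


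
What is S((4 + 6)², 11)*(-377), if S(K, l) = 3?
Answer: -1131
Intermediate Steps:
S((4 + 6)², 11)*(-377) = 3*(-377) = -1131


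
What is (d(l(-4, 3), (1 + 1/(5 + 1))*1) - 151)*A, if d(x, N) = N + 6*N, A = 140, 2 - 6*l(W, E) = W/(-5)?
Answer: -59990/3 ≈ -19997.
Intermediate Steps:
l(W, E) = 1/3 + W/30 (l(W, E) = 1/3 - W/(6*(-5)) = 1/3 - W*(-1)/(6*5) = 1/3 - (-1)*W/30 = 1/3 + W/30)
d(x, N) = 7*N
(d(l(-4, 3), (1 + 1/(5 + 1))*1) - 151)*A = (7*((1 + 1/(5 + 1))*1) - 151)*140 = (7*((1 + 1/6)*1) - 151)*140 = (7*((7/6)*1) - 151)*140 = (7*(7/6) - 151)*140 = (49/6 - 151)*140 = -857/6*140 = -59990/3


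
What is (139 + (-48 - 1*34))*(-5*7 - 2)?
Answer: -2109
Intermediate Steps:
(139 + (-48 - 1*34))*(-5*7 - 2) = (139 + (-48 - 34))*(-35 - 2) = (139 - 82)*(-37) = 57*(-37) = -2109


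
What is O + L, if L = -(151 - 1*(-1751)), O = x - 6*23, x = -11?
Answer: -2051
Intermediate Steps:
O = -149 (O = -11 - 6*23 = -11 - 138 = -149)
L = -1902 (L = -(151 + 1751) = -1*1902 = -1902)
O + L = -149 - 1902 = -2051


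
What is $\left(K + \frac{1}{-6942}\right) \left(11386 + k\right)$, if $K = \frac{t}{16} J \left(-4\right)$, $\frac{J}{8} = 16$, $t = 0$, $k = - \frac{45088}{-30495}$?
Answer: $- \frac{173630579}{105848145} \approx -1.6404$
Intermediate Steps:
$k = \frac{45088}{30495}$ ($k = \left(-45088\right) \left(- \frac{1}{30495}\right) = \frac{45088}{30495} \approx 1.4785$)
$J = 128$ ($J = 8 \cdot 16 = 128$)
$K = 0$ ($K = \frac{0}{16} \cdot 128 \left(-4\right) = 0 \cdot \frac{1}{16} \cdot 128 \left(-4\right) = 0 \cdot 128 \left(-4\right) = 0 \left(-4\right) = 0$)
$\left(K + \frac{1}{-6942}\right) \left(11386 + k\right) = \left(0 + \frac{1}{-6942}\right) \left(11386 + \frac{45088}{30495}\right) = \left(0 - \frac{1}{6942}\right) \frac{347261158}{30495} = \left(- \frac{1}{6942}\right) \frac{347261158}{30495} = - \frac{173630579}{105848145}$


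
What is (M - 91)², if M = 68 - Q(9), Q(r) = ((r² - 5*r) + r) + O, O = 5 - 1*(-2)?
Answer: 5625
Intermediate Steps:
O = 7 (O = 5 + 2 = 7)
Q(r) = 7 + r² - 4*r (Q(r) = ((r² - 5*r) + r) + 7 = (r² - 4*r) + 7 = 7 + r² - 4*r)
M = 16 (M = 68 - (7 + 9² - 4*9) = 68 - (7 + 81 - 36) = 68 - 1*52 = 68 - 52 = 16)
(M - 91)² = (16 - 91)² = (-75)² = 5625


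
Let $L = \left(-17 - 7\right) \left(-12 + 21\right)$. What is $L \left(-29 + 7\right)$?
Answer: $4752$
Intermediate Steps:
$L = -216$ ($L = \left(-24\right) 9 = -216$)
$L \left(-29 + 7\right) = - 216 \left(-29 + 7\right) = \left(-216\right) \left(-22\right) = 4752$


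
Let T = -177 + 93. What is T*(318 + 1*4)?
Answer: -27048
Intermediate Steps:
T = -84
T*(318 + 1*4) = -84*(318 + 1*4) = -84*(318 + 4) = -84*322 = -27048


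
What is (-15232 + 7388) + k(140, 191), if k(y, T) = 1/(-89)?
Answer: -698117/89 ≈ -7844.0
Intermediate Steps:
k(y, T) = -1/89
(-15232 + 7388) + k(140, 191) = (-15232 + 7388) - 1/89 = -7844 - 1/89 = -698117/89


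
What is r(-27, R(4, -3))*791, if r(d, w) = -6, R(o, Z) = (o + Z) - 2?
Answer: -4746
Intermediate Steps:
R(o, Z) = -2 + Z + o (R(o, Z) = (Z + o) - 2 = -2 + Z + o)
r(-27, R(4, -3))*791 = -6*791 = -4746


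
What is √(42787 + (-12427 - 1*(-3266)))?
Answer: √33626 ≈ 183.37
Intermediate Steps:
√(42787 + (-12427 - 1*(-3266))) = √(42787 + (-12427 + 3266)) = √(42787 - 9161) = √33626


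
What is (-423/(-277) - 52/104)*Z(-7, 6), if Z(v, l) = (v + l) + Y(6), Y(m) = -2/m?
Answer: -1138/831 ≈ -1.3694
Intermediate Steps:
Z(v, l) = -⅓ + l + v (Z(v, l) = (v + l) - 2/6 = (l + v) - 2*⅙ = (l + v) - ⅓ = -⅓ + l + v)
(-423/(-277) - 52/104)*Z(-7, 6) = (-423/(-277) - 52/104)*(-⅓ + 6 - 7) = (-423*(-1/277) - 52*1/104)*(-4/3) = (423/277 - ½)*(-4/3) = (569/554)*(-4/3) = -1138/831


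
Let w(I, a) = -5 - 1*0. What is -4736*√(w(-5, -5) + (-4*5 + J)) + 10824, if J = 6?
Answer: 10824 - 4736*I*√19 ≈ 10824.0 - 20644.0*I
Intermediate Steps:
w(I, a) = -5 (w(I, a) = -5 + 0 = -5)
-4736*√(w(-5, -5) + (-4*5 + J)) + 10824 = -4736*√(-5 + (-4*5 + 6)) + 10824 = -4736*√(-5 + (-20 + 6)) + 10824 = -4736*√(-5 - 14) + 10824 = -4736*I*√19 + 10824 = 10824 - 4736*I*√19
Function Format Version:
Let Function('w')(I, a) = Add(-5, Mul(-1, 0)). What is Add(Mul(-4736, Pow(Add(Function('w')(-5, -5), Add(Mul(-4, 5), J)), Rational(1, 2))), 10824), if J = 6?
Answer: Add(10824, Mul(-4736, I, Pow(19, Rational(1, 2)))) ≈ Add(10824., Mul(-20644., I))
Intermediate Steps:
Function('w')(I, a) = -5 (Function('w')(I, a) = Add(-5, 0) = -5)
Add(Mul(-4736, Pow(Add(Function('w')(-5, -5), Add(Mul(-4, 5), J)), Rational(1, 2))), 10824) = Add(Mul(-4736, Pow(Add(-5, Add(Mul(-4, 5), 6)), Rational(1, 2))), 10824) = Add(Mul(-4736, Pow(Add(-5, Add(-20, 6)), Rational(1, 2))), 10824) = Add(Mul(-4736, Pow(Add(-5, -14), Rational(1, 2))), 10824) = Add(Mul(-4736, Pow(-19, Rational(1, 2))), 10824) = Add(Mul(-4736, Mul(I, Pow(19, Rational(1, 2)))), 10824) = Add(Mul(-4736, I, Pow(19, Rational(1, 2))), 10824) = Add(10824, Mul(-4736, I, Pow(19, Rational(1, 2))))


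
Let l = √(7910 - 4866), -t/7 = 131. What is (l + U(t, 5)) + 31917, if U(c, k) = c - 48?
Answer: 30952 + 2*√761 ≈ 31007.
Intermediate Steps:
t = -917 (t = -7*131 = -917)
l = 2*√761 (l = √3044 = 2*√761 ≈ 55.172)
U(c, k) = -48 + c
(l + U(t, 5)) + 31917 = (2*√761 + (-48 - 917)) + 31917 = (2*√761 - 965) + 31917 = (-965 + 2*√761) + 31917 = 30952 + 2*√761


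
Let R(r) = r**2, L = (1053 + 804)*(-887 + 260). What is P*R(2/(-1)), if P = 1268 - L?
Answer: 4662428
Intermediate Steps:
L = -1164339 (L = 1857*(-627) = -1164339)
P = 1165607 (P = 1268 - 1*(-1164339) = 1268 + 1164339 = 1165607)
P*R(2/(-1)) = 1165607*(2/(-1))**2 = 1165607*(2*(-1))**2 = 1165607*(-2)**2 = 1165607*4 = 4662428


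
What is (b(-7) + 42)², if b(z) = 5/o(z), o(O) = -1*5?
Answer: 1681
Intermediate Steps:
o(O) = -5
b(z) = -1 (b(z) = 5/(-5) = 5*(-⅕) = -1)
(b(-7) + 42)² = (-1 + 42)² = 41² = 1681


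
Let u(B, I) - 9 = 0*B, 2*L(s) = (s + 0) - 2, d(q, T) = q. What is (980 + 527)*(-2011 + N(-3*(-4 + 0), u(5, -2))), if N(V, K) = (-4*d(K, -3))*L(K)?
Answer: -3220459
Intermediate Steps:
L(s) = -1 + s/2 (L(s) = ((s + 0) - 2)/2 = (s - 2)/2 = (-2 + s)/2 = -1 + s/2)
u(B, I) = 9 (u(B, I) = 9 + 0*B = 9 + 0 = 9)
N(V, K) = -4*K*(-1 + K/2) (N(V, K) = (-4*K)*(-1 + K/2) = -4*K*(-1 + K/2))
(980 + 527)*(-2011 + N(-3*(-4 + 0), u(5, -2))) = (980 + 527)*(-2011 + 2*9*(2 - 1*9)) = 1507*(-2011 + 2*9*(2 - 9)) = 1507*(-2011 + 2*9*(-7)) = 1507*(-2011 - 126) = 1507*(-2137) = -3220459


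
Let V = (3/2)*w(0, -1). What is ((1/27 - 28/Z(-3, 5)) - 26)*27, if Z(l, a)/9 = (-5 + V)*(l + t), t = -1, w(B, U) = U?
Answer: -9155/13 ≈ -704.23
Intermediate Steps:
V = -3/2 (V = (3/2)*(-1) = -3/2 ≈ -1.5000)
Z(l, a) = 117/2 - 117*l/2 (Z(l, a) = 9*((-5 - 3/2)*(l - 1)) = 9*(-13*(-1 + l)/2) = 9*(13/2 - 13*l/2) = 117/2 - 117*l/2)
((1/27 - 28/Z(-3, 5)) - 26)*27 = ((1/27 - 28/(117/2 - 117/2*(-3))) - 26)*27 = ((1*(1/27) - 28/(117/2 + 351/2)) - 26)*27 = ((1/27 - 28/234) - 26)*27 = ((1/27 - 28*1/234) - 26)*27 = ((1/27 - 14/117) - 26)*27 = (-29/351 - 26)*27 = -9155/351*27 = -9155/13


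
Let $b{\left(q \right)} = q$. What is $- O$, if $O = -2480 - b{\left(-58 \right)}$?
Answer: $2422$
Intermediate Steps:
$O = -2422$ ($O = -2480 - -58 = -2480 + 58 = -2422$)
$- O = \left(-1\right) \left(-2422\right) = 2422$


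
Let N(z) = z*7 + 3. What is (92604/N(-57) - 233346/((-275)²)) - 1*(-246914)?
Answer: 55964859337/226875 ≈ 2.4668e+5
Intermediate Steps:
N(z) = 3 + 7*z (N(z) = 7*z + 3 = 3 + 7*z)
(92604/N(-57) - 233346/((-275)²)) - 1*(-246914) = (92604/(3 + 7*(-57)) - 233346/((-275)²)) - 1*(-246914) = (92604/(3 - 399) - 233346/75625) + 246914 = (92604/(-396) - 233346*1/75625) + 246914 = (92604*(-1/396) - 233346/75625) + 246914 = (-7717/33 - 233346/75625) + 246914 = -53754413/226875 + 246914 = 55964859337/226875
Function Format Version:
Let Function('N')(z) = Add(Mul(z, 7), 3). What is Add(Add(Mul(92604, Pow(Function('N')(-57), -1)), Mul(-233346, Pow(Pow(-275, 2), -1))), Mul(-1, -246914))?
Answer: Rational(55964859337, 226875) ≈ 2.4668e+5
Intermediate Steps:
Function('N')(z) = Add(3, Mul(7, z)) (Function('N')(z) = Add(Mul(7, z), 3) = Add(3, Mul(7, z)))
Add(Add(Mul(92604, Pow(Function('N')(-57), -1)), Mul(-233346, Pow(Pow(-275, 2), -1))), Mul(-1, -246914)) = Add(Add(Mul(92604, Pow(Add(3, Mul(7, -57)), -1)), Mul(-233346, Pow(Pow(-275, 2), -1))), Mul(-1, -246914)) = Add(Add(Mul(92604, Pow(Add(3, -399), -1)), Mul(-233346, Pow(75625, -1))), 246914) = Add(Add(Mul(92604, Pow(-396, -1)), Mul(-233346, Rational(1, 75625))), 246914) = Add(Add(Mul(92604, Rational(-1, 396)), Rational(-233346, 75625)), 246914) = Add(Add(Rational(-7717, 33), Rational(-233346, 75625)), 246914) = Add(Rational(-53754413, 226875), 246914) = Rational(55964859337, 226875)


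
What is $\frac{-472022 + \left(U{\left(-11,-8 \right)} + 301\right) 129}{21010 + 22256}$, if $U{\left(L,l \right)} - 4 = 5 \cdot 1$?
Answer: $- \frac{216016}{21633} \approx -9.9855$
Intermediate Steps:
$U{\left(L,l \right)} = 9$ ($U{\left(L,l \right)} = 4 + 5 \cdot 1 = 4 + 5 = 9$)
$\frac{-472022 + \left(U{\left(-11,-8 \right)} + 301\right) 129}{21010 + 22256} = \frac{-472022 + \left(9 + 301\right) 129}{21010 + 22256} = \frac{-472022 + 310 \cdot 129}{43266} = \left(-472022 + 39990\right) \frac{1}{43266} = \left(-432032\right) \frac{1}{43266} = - \frac{216016}{21633}$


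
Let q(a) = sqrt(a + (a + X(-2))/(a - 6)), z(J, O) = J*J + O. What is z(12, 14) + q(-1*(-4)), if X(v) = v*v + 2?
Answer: 158 + I ≈ 158.0 + 1.0*I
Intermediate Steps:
X(v) = 2 + v**2 (X(v) = v**2 + 2 = 2 + v**2)
z(J, O) = O + J**2 (z(J, O) = J**2 + O = O + J**2)
q(a) = sqrt(a + (6 + a)/(-6 + a)) (q(a) = sqrt(a + (a + (2 + (-2)**2))/(a - 6)) = sqrt(a + (a + (2 + 4))/(-6 + a)) = sqrt(a + (a + 6)/(-6 + a)) = sqrt(a + (6 + a)/(-6 + a)))
z(12, 14) + q(-1*(-4)) = (14 + 12**2) + sqrt((6 - 1*(-4) + (-1*(-4))*(-6 - 1*(-4)))/(-6 - 1*(-4))) = (14 + 144) + sqrt((6 + 4 + 4*(-6 + 4))/(-6 + 4)) = 158 + sqrt((6 + 4 + 4*(-2))/(-2)) = 158 + sqrt(-(6 + 4 - 8)/2) = 158 + sqrt(-1/2*2) = 158 + sqrt(-1) = 158 + I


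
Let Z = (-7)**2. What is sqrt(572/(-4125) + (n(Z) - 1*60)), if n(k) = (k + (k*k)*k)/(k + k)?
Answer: sqrt(6417345)/75 ≈ 33.777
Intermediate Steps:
Z = 49
n(k) = (k + k**3)/(2*k) (n(k) = (k + k**2*k)/((2*k)) = (k + k**3)*(1/(2*k)) = (k + k**3)/(2*k))
sqrt(572/(-4125) + (n(Z) - 1*60)) = sqrt(572/(-4125) + ((1/2 + (1/2)*49**2) - 1*60)) = sqrt(572*(-1/4125) + ((1/2 + (1/2)*2401) - 60)) = sqrt(-52/375 + ((1/2 + 2401/2) - 60)) = sqrt(-52/375 + (1201 - 60)) = sqrt(-52/375 + 1141) = sqrt(427823/375) = sqrt(6417345)/75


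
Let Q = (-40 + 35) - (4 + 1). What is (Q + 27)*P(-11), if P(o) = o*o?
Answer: 2057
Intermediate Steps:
P(o) = o**2
Q = -10 (Q = -5 - 1*5 = -5 - 5 = -10)
(Q + 27)*P(-11) = (-10 + 27)*(-11)**2 = 17*121 = 2057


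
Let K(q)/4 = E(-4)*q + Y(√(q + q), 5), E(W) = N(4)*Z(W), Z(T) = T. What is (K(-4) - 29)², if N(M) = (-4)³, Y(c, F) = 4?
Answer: 16883881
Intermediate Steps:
N(M) = -64
E(W) = -64*W
K(q) = 16 + 1024*q (K(q) = 4*((-64*(-4))*q + 4) = 4*(256*q + 4) = 4*(4 + 256*q) = 16 + 1024*q)
(K(-4) - 29)² = ((16 + 1024*(-4)) - 29)² = ((16 - 4096) - 29)² = (-4080 - 29)² = (-4109)² = 16883881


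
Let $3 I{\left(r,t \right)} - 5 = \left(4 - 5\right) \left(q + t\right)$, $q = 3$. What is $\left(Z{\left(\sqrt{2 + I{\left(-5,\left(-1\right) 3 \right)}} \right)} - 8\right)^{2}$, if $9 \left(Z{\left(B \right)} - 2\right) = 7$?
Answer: $\frac{2209}{81} \approx 27.272$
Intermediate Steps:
$I{\left(r,t \right)} = \frac{2}{3} - \frac{t}{3}$ ($I{\left(r,t \right)} = \frac{5}{3} + \frac{\left(4 - 5\right) \left(3 + t\right)}{3} = \frac{5}{3} + \frac{\left(-1\right) \left(3 + t\right)}{3} = \frac{5}{3} + \frac{-3 - t}{3} = \frac{5}{3} - \left(1 + \frac{t}{3}\right) = \frac{2}{3} - \frac{t}{3}$)
$Z{\left(B \right)} = \frac{25}{9}$ ($Z{\left(B \right)} = 2 + \frac{1}{9} \cdot 7 = 2 + \frac{7}{9} = \frac{25}{9}$)
$\left(Z{\left(\sqrt{2 + I{\left(-5,\left(-1\right) 3 \right)}} \right)} - 8\right)^{2} = \left(\frac{25}{9} - 8\right)^{2} = \left(- \frac{47}{9}\right)^{2} = \frac{2209}{81}$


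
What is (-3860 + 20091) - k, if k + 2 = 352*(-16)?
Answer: 21865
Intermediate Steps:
k = -5634 (k = -2 + 352*(-16) = -2 - 5632 = -5634)
(-3860 + 20091) - k = (-3860 + 20091) - 1*(-5634) = 16231 + 5634 = 21865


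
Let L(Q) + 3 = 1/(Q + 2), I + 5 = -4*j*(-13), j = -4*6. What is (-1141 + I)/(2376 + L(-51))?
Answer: -58653/58138 ≈ -1.0089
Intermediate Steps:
j = -24
I = -1253 (I = -5 - 4*(-24)*(-13) = -5 + 96*(-13) = -5 - 1248 = -1253)
L(Q) = -3 + 1/(2 + Q) (L(Q) = -3 + 1/(Q + 2) = -3 + 1/(2 + Q))
(-1141 + I)/(2376 + L(-51)) = (-1141 - 1253)/(2376 + (-5 - 3*(-51))/(2 - 51)) = -2394/(2376 + (-5 + 153)/(-49)) = -2394/(2376 - 1/49*148) = -2394/(2376 - 148/49) = -2394/116276/49 = -2394*49/116276 = -58653/58138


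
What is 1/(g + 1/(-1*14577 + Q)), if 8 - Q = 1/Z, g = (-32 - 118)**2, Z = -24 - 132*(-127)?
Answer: 243885061/5487413855760 ≈ 4.4444e-5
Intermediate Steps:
Z = 16740 (Z = -24 + 16764 = 16740)
g = 22500 (g = (-150)**2 = 22500)
Q = 133919/16740 (Q = 8 - 1/16740 = 133919/16740 ≈ 7.9999)
1/(g + 1/(-1*14577 + Q)) = 1/(22500 + 1/(-1*14577 + 133919/16740)) = 1/(22500 + 1/(-14577 + 133919/16740)) = 1/(22500 + 1/(-243885061/16740)) = 1/(22500 - 16740/243885061) = 1/(5487413855760/243885061) = 243885061/5487413855760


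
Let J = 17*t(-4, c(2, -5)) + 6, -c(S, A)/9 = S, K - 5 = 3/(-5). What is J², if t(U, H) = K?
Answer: 163216/25 ≈ 6528.6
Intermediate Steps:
K = 22/5 (K = 5 + 3/(-5) = 5 + 3*(-⅕) = 5 - ⅗ = 22/5 ≈ 4.4000)
c(S, A) = -9*S
t(U, H) = 22/5
J = 404/5 (J = 17*(22/5) + 6 = 374/5 + 6 = 404/5 ≈ 80.800)
J² = (404/5)² = 163216/25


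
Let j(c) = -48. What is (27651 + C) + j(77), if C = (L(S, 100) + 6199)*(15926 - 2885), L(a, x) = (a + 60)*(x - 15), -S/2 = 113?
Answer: -103139748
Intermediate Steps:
S = -226 (S = -2*113 = -226)
L(a, x) = (-15 + x)*(60 + a) (L(a, x) = (60 + a)*(-15 + x) = (-15 + x)*(60 + a))
C = -103167351 (C = ((-900 - 15*(-226) + 60*100 - 226*100) + 6199)*(15926 - 2885) = ((-900 + 3390 + 6000 - 22600) + 6199)*13041 = (-14110 + 6199)*13041 = -7911*13041 = -103167351)
(27651 + C) + j(77) = (27651 - 103167351) - 48 = -103139700 - 48 = -103139748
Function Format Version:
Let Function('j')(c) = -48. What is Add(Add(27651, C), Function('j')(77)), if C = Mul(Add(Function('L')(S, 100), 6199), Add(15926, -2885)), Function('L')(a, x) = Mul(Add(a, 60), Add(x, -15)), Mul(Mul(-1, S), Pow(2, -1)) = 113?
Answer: -103139748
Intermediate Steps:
S = -226 (S = Mul(-2, 113) = -226)
Function('L')(a, x) = Mul(Add(-15, x), Add(60, a)) (Function('L')(a, x) = Mul(Add(60, a), Add(-15, x)) = Mul(Add(-15, x), Add(60, a)))
C = -103167351 (C = Mul(Add(Add(-900, Mul(-15, -226), Mul(60, 100), Mul(-226, 100)), 6199), Add(15926, -2885)) = Mul(Add(Add(-900, 3390, 6000, -22600), 6199), 13041) = Mul(Add(-14110, 6199), 13041) = Mul(-7911, 13041) = -103167351)
Add(Add(27651, C), Function('j')(77)) = Add(Add(27651, -103167351), -48) = Add(-103139700, -48) = -103139748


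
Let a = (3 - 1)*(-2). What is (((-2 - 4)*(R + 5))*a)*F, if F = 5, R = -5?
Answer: 0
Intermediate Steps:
a = -4 (a = 2*(-2) = -4)
(((-2 - 4)*(R + 5))*a)*F = (((-2 - 4)*(-5 + 5))*(-4))*5 = (-6*0*(-4))*5 = (0*(-4))*5 = 0*5 = 0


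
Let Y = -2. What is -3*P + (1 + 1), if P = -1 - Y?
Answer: -1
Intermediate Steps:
P = 1 (P = -1 - 1*(-2) = -1 + 2 = 1)
-3*P + (1 + 1) = -3*1 + (1 + 1) = -3 + 2 = -1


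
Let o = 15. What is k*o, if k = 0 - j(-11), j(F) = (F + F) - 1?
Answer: 345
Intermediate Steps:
j(F) = -1 + 2*F (j(F) = 2*F - 1 = -1 + 2*F)
k = 23 (k = 0 - (-1 + 2*(-11)) = 0 - (-1 - 22) = 0 - 1*(-23) = 0 + 23 = 23)
k*o = 23*15 = 345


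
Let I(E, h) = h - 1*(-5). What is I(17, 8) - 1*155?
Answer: -142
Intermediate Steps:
I(E, h) = 5 + h (I(E, h) = h + 5 = 5 + h)
I(17, 8) - 1*155 = (5 + 8) - 1*155 = 13 - 155 = -142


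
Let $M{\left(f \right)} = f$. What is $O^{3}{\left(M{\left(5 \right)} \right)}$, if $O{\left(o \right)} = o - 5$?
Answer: $0$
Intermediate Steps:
$O{\left(o \right)} = -5 + o$
$O^{3}{\left(M{\left(5 \right)} \right)} = \left(-5 + 5\right)^{3} = 0^{3} = 0$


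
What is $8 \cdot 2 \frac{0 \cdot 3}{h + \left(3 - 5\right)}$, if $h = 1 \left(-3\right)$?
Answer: $0$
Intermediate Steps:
$h = -3$
$8 \cdot 2 \frac{0 \cdot 3}{h + \left(3 - 5\right)} = 8 \cdot 2 \frac{0 \cdot 3}{-3 + \left(3 - 5\right)} = 16 \frac{0}{-3 - 2} = 16 \frac{0}{-5} = 16 \cdot 0 \left(- \frac{1}{5}\right) = 16 \cdot 0 = 0$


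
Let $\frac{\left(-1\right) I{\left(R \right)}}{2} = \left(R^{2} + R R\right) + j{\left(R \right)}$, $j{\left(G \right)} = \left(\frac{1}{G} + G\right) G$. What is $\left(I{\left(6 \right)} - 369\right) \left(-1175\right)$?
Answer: $689725$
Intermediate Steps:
$j{\left(G \right)} = G \left(G + \frac{1}{G}\right)$ ($j{\left(G \right)} = \left(G + \frac{1}{G}\right) G = G \left(G + \frac{1}{G}\right)$)
$I{\left(R \right)} = -2 - 6 R^{2}$ ($I{\left(R \right)} = - 2 \left(\left(R^{2} + R R\right) + \left(1 + R^{2}\right)\right) = - 2 \left(\left(R^{2} + R^{2}\right) + \left(1 + R^{2}\right)\right) = - 2 \left(2 R^{2} + \left(1 + R^{2}\right)\right) = - 2 \left(1 + 3 R^{2}\right) = -2 - 6 R^{2}$)
$\left(I{\left(6 \right)} - 369\right) \left(-1175\right) = \left(\left(-2 - 6 \cdot 6^{2}\right) - 369\right) \left(-1175\right) = \left(\left(-2 - 216\right) - 369\right) \left(-1175\right) = \left(-218 - 369\right) \left(-1175\right) = \left(-587\right) \left(-1175\right) = 689725$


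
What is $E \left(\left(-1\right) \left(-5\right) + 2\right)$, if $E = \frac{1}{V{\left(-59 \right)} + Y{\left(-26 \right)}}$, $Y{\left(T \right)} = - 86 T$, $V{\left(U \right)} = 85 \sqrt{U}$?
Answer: $\frac{15652}{5425971} - \frac{595 i \sqrt{59}}{5425971} \approx 0.0028846 - 0.0008423 i$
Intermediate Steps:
$E = \frac{1}{2236 + 85 i \sqrt{59}}$ ($E = \frac{1}{85 \sqrt{-59} - -2236} = \frac{1}{85 i \sqrt{59} + 2236} = \frac{1}{2236 + 85 i \sqrt{59}} \approx 0.00041209 - 0.00012033 i$)
$E \left(\left(-1\right) \left(-5\right) + 2\right) = \left(\frac{2236}{5425971} - \frac{85 i \sqrt{59}}{5425971}\right) \left(\left(-1\right) \left(-5\right) + 2\right) = \left(\frac{2236}{5425971} - \frac{85 i \sqrt{59}}{5425971}\right) \left(5 + 2\right) = \left(\frac{2236}{5425971} - \frac{85 i \sqrt{59}}{5425971}\right) 7 = \frac{15652}{5425971} - \frac{595 i \sqrt{59}}{5425971}$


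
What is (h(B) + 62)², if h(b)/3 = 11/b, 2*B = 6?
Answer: 5329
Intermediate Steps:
B = 3 (B = (½)*6 = 3)
h(b) = 33/b (h(b) = 3*(11/b) = 33/b)
(h(B) + 62)² = (33/3 + 62)² = (33*(⅓) + 62)² = (11 + 62)² = 73² = 5329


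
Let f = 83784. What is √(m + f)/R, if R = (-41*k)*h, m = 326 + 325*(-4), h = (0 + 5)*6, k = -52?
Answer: 7*√10/4920 ≈ 0.0044992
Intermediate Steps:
h = 30 (h = 5*6 = 30)
m = -974 (m = 326 - 1300 = -974)
R = 63960 (R = -41*(-52)*30 = 2132*30 = 63960)
√(m + f)/R = √(-974 + 83784)/63960 = √82810*(1/63960) = (91*√10)*(1/63960) = 7*√10/4920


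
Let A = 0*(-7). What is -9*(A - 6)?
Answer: 54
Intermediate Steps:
A = 0
-9*(A - 6) = -9*(0 - 6) = -9*(-6) = 54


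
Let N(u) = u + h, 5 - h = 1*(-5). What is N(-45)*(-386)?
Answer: 13510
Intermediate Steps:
h = 10 (h = 5 - (-5) = 5 - 1*(-5) = 5 + 5 = 10)
N(u) = 10 + u (N(u) = u + 10 = 10 + u)
N(-45)*(-386) = (10 - 45)*(-386) = -35*(-386) = 13510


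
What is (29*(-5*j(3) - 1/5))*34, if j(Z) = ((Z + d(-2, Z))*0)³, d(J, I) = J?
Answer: -986/5 ≈ -197.20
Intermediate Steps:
j(Z) = 0 (j(Z) = ((Z - 2)*0)³ = ((-2 + Z)*0)³ = 0³ = 0)
(29*(-5*j(3) - 1/5))*34 = (29*(-5*0 - 1/5))*34 = (29*(0 - 1*⅕))*34 = (29*(0 - ⅕))*34 = (29*(-⅕))*34 = -29/5*34 = -986/5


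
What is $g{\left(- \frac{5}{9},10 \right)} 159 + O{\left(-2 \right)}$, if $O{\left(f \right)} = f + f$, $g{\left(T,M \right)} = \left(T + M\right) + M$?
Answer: $\frac{9263}{3} \approx 3087.7$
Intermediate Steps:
$g{\left(T,M \right)} = T + 2 M$ ($g{\left(T,M \right)} = \left(M + T\right) + M = T + 2 M$)
$O{\left(f \right)} = 2 f$
$g{\left(- \frac{5}{9},10 \right)} 159 + O{\left(-2 \right)} = \left(- \frac{5}{9} + 2 \cdot 10\right) 159 + 2 \left(-2\right) = \left(\left(-5\right) \frac{1}{9} + 20\right) 159 - 4 = \left(- \frac{5}{9} + 20\right) 159 - 4 = \frac{175}{9} \cdot 159 - 4 = \frac{9275}{3} - 4 = \frac{9263}{3}$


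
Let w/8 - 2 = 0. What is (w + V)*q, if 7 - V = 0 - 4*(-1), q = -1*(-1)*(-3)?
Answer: -57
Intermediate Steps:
w = 16 (w = 16 + 8*0 = 16 + 0 = 16)
q = -3 (q = 1*(-3) = -3)
V = 3 (V = 7 - (0 - 4*(-1)) = 7 - (0 + 4) = 7 - 1*4 = 7 - 4 = 3)
(w + V)*q = (16 + 3)*(-3) = 19*(-3) = -57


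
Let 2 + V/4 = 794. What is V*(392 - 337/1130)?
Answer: 701114832/565 ≈ 1.2409e+6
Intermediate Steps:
V = 3168 (V = -8 + 4*794 = -8 + 3176 = 3168)
V*(392 - 337/1130) = 3168*(392 - 337/1130) = 3168*(442623/1130) = 701114832/565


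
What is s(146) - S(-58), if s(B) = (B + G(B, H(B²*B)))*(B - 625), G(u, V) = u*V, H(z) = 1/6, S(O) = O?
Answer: -244595/3 ≈ -81532.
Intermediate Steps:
H(z) = ⅙ (H(z) = 1*(⅙) = ⅙)
G(u, V) = V*u
s(B) = 7*B*(-625 + B)/6 (s(B) = (B + B/6)*(B - 625) = (7*B/6)*(-625 + B) = 7*B*(-625 + B)/6)
s(146) - S(-58) = (7/6)*146*(-625 + 146) - 1*(-58) = (7/6)*146*(-479) + 58 = -244769/3 + 58 = -244595/3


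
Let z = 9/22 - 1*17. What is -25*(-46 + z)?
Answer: 34425/22 ≈ 1564.8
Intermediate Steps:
z = -365/22 (z = 9*(1/22) - 17 = 9/22 - 17 = -365/22 ≈ -16.591)
-25*(-46 + z) = -25*(-46 - 365/22) = -25*(-1377/22) = 34425/22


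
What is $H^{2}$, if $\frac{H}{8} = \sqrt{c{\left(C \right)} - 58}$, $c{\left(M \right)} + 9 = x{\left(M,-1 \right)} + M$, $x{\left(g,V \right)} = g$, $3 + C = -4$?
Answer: $-5184$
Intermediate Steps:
$C = -7$ ($C = -3 - 4 = -7$)
$c{\left(M \right)} = -9 + 2 M$ ($c{\left(M \right)} = -9 + \left(M + M\right) = -9 + 2 M$)
$H = 72 i$ ($H = 8 \sqrt{\left(-9 + 2 \left(-7\right)\right) - 58} = 8 \sqrt{\left(-9 - 14\right) - 58} = 8 \sqrt{-23 - 58} = 8 \sqrt{-81} = 8 \cdot 9 i = 72 i \approx 72.0 i$)
$H^{2} = \left(72 i\right)^{2} = -5184$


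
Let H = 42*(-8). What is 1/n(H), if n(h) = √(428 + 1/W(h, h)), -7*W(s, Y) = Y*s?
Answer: 48*√48319481/6902783 ≈ 0.048337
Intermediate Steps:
W(s, Y) = -Y*s/7
H = -336
n(h) = √(428 - 7/h²) (n(h) = √(428 + 1/(-h*h/7)) = √(428 + 1/(-h²/7)) = √(428 - 7/h²))
1/n(H) = 1/(√(428 - 7/(-336)²)) = 1/(√(428 - 7*1/112896)) = 1/(√(428 - 1/16128)) = 1/(√(6902783/16128)) = 1/(√48319481/336) = 48*√48319481/6902783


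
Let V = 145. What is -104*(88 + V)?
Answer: -24232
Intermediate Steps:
-104*(88 + V) = -104*(88 + 145) = -104*233 = -24232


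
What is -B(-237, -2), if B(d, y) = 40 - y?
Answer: -42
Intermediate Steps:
-B(-237, -2) = -(40 - 1*(-2)) = -(40 + 2) = -1*42 = -42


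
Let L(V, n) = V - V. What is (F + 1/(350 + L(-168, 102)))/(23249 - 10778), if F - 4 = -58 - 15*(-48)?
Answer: 233101/4364850 ≈ 0.053404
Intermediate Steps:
L(V, n) = 0
F = 666 (F = 4 + (-58 - 15*(-48)) = 4 + (-58 + 720) = 4 + 662 = 666)
(F + 1/(350 + L(-168, 102)))/(23249 - 10778) = (666 + 1/(350 + 0))/(23249 - 10778) = (666 + 1/350)/12471 = (666 + 1/350)*(1/12471) = (233101/350)*(1/12471) = 233101/4364850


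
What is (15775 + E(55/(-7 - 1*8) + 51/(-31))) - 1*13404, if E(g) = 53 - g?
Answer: 225926/93 ≈ 2429.3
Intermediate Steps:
(15775 + E(55/(-7 - 1*8) + 51/(-31))) - 1*13404 = (15775 + (53 - (55/(-7 - 1*8) + 51/(-31)))) - 1*13404 = (15775 + (53 - (55/(-7 - 8) + 51*(-1/31)))) - 13404 = (15775 + (53 - (55/(-15) - 51/31))) - 13404 = (15775 + (53 - (55*(-1/15) - 51/31))) - 13404 = (15775 + (53 - (-11/3 - 51/31))) - 13404 = (15775 + (53 - 1*(-494/93))) - 13404 = (15775 + (53 + 494/93)) - 13404 = (15775 + 5423/93) - 13404 = 1472498/93 - 13404 = 225926/93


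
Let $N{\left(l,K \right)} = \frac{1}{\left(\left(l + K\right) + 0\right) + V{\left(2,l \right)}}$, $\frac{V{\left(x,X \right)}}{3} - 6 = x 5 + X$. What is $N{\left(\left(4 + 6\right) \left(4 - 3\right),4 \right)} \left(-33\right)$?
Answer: $- \frac{33}{92} \approx -0.3587$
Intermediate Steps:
$V{\left(x,X \right)} = 18 + 3 X + 15 x$ ($V{\left(x,X \right)} = 18 + 3 \left(x 5 + X\right) = 18 + 3 \left(5 x + X\right) = 18 + 3 \left(X + 5 x\right) = 18 + \left(3 X + 15 x\right) = 18 + 3 X + 15 x$)
$N{\left(l,K \right)} = \frac{1}{48 + K + 4 l}$ ($N{\left(l,K \right)} = \frac{1}{\left(\left(l + K\right) + 0\right) + \left(18 + 3 l + 15 \cdot 2\right)} = \frac{1}{\left(\left(K + l\right) + 0\right) + \left(18 + 3 l + 30\right)} = \frac{1}{\left(K + l\right) + \left(48 + 3 l\right)} = \frac{1}{48 + K + 4 l}$)
$N{\left(\left(4 + 6\right) \left(4 - 3\right),4 \right)} \left(-33\right) = \frac{1}{48 + 4 + 4 \left(4 + 6\right) \left(4 - 3\right)} \left(-33\right) = \frac{1}{48 + 4 + 4 \cdot 10 \cdot 1} \left(-33\right) = \frac{1}{48 + 4 + 4 \cdot 10} \left(-33\right) = \frac{1}{48 + 4 + 40} \left(-33\right) = \frac{1}{92} \left(-33\right) = - \frac{33}{92}$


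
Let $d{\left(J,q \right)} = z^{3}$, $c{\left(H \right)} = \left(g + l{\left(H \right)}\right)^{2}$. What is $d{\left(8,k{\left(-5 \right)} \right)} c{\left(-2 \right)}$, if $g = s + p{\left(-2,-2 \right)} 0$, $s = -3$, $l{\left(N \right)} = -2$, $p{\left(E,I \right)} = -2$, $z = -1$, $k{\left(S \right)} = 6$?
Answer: $-25$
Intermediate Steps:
$g = -3$ ($g = -3 - 0 = -3 + 0 = -3$)
$c{\left(H \right)} = 25$ ($c{\left(H \right)} = \left(-3 - 2\right)^{2} = \left(-5\right)^{2} = 25$)
$d{\left(J,q \right)} = -1$ ($d{\left(J,q \right)} = \left(-1\right)^{3} = -1$)
$d{\left(8,k{\left(-5 \right)} \right)} c{\left(-2 \right)} = \left(-1\right) 25 = -25$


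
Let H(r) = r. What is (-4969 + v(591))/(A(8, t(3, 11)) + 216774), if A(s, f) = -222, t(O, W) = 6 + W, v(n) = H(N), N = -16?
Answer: -4985/216552 ≈ -0.023020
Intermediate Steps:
v(n) = -16
(-4969 + v(591))/(A(8, t(3, 11)) + 216774) = (-4969 - 16)/(-222 + 216774) = -4985/216552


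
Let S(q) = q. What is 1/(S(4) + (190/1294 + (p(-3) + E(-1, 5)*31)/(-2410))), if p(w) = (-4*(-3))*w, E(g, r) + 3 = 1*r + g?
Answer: 311854/1293853 ≈ 0.24103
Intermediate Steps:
E(g, r) = -3 + g + r (E(g, r) = -3 + (1*r + g) = -3 + (r + g) = -3 + (g + r) = -3 + g + r)
p(w) = 12*w
1/(S(4) + (190/1294 + (p(-3) + E(-1, 5)*31)/(-2410))) = 1/(4 + (190/1294 + (12*(-3) + (-3 - 1 + 5)*31)/(-2410))) = 1/(4 + (190*(1/1294) + (-36 + 1*31)*(-1/2410))) = 1/(4 + (95/647 + (-36 + 31)*(-1/2410))) = 1/(4 + (95/647 - 5*(-1/2410))) = 1/(4 + (95/647 + 1/482)) = 1/(4 + 46437/311854) = 1/(1293853/311854) = 311854/1293853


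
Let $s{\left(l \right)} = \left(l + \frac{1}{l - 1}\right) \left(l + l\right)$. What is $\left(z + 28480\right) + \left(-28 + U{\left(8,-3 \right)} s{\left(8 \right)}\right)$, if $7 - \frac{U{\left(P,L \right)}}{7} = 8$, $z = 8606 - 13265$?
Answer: $22881$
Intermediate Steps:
$z = -4659$
$U{\left(P,L \right)} = -7$ ($U{\left(P,L \right)} = 49 - 56 = -7$)
$s{\left(l \right)} = 2 l \left(l + \frac{1}{-1 + l}\right)$ ($s{\left(l \right)} = \left(l + \frac{1}{-1 + l}\right) 2 l = 2 l \left(l + \frac{1}{-1 + l}\right)$)
$\left(z + 28480\right) + \left(-28 + U{\left(8,-3 \right)} s{\left(8 \right)}\right) = \left(-4659 + 28480\right) - \left(28 + 7 \cdot 2 \cdot 8 \frac{1}{-1 + 8} \left(1 + 8^{2} - 8\right)\right) = 23821 - \left(28 + 7 \cdot 2 \cdot 8 \cdot \frac{1}{7} \left(1 + 64 - 8\right)\right) = 23821 - \left(28 + 7 \cdot 2 \cdot 8 \cdot \frac{1}{7} \cdot 57\right) = 23821 - 940 = 22881$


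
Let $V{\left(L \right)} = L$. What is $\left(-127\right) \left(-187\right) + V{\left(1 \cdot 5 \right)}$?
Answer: $23754$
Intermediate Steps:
$\left(-127\right) \left(-187\right) + V{\left(1 \cdot 5 \right)} = \left(-127\right) \left(-187\right) + 1 \cdot 5 = 23749 + 5 = 23754$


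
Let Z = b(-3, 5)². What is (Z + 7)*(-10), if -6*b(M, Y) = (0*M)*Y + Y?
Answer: -1385/18 ≈ -76.944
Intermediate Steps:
b(M, Y) = -Y/6 (b(M, Y) = -((0*M)*Y + Y)/6 = -(0*Y + Y)/6 = -(0 + Y)/6 = -Y/6)
Z = 25/36 (Z = (-⅙*5)² = (-⅚)² = 25/36 ≈ 0.69444)
(Z + 7)*(-10) = (25/36 + 7)*(-10) = (277/36)*(-10) = -1385/18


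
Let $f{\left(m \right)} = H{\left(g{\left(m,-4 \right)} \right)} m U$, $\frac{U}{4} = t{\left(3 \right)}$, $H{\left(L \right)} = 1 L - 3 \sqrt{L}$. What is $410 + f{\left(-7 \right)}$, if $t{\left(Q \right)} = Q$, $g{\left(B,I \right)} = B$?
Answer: $998 + 252 i \sqrt{7} \approx 998.0 + 666.73 i$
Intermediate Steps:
$H{\left(L \right)} = L - 3 \sqrt{L}$
$U = 12$ ($U = 4 \cdot 3 = 12$)
$f{\left(m \right)} = 12 m \left(m - 3 \sqrt{m}\right)$ ($f{\left(m \right)} = \left(m - 3 \sqrt{m}\right) m 12 = m \left(m - 3 \sqrt{m}\right) 12 = 12 m \left(m - 3 \sqrt{m}\right)$)
$410 + f{\left(-7 \right)} = 410 + \left(- 36 \left(-7\right)^{\frac{3}{2}} + 12 \left(-7\right)^{2}\right) = 410 + \left(- 36 \left(- 7 i \sqrt{7}\right) + 12 \cdot 49\right) = 410 + \left(252 i \sqrt{7} + 588\right) = 410 + \left(588 + 252 i \sqrt{7}\right) = 998 + 252 i \sqrt{7}$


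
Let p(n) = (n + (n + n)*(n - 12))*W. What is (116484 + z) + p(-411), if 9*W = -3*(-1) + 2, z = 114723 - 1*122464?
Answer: 905054/3 ≈ 3.0168e+5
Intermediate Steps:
z = -7741 (z = 114723 - 122464 = -7741)
W = 5/9 (W = (-3*(-1) + 2)/9 = (3 + 2)/9 = (⅑)*5 = 5/9 ≈ 0.55556)
p(n) = 5*n/9 + 10*n*(-12 + n)/9 (p(n) = (n + (n + n)*(n - 12))*(5/9) = (n + (2*n)*(-12 + n))*(5/9) = (n + 2*n*(-12 + n))*(5/9) = 5*n/9 + 10*n*(-12 + n)/9)
(116484 + z) + p(-411) = (116484 - 7741) + (5/9)*(-411)*(-23 + 2*(-411)) = 108743 + (5/9)*(-411)*(-23 - 822) = 108743 + (5/9)*(-411)*(-845) = 108743 + 578825/3 = 905054/3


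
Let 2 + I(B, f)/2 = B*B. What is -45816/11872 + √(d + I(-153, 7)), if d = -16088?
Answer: -5727/1484 + 3*√3414 ≈ 171.43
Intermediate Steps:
I(B, f) = -4 + 2*B² (I(B, f) = -4 + 2*(B*B) = -4 + 2*B²)
-45816/11872 + √(d + I(-153, 7)) = -45816/11872 + √(-16088 + (-4 + 2*(-153)²)) = -45816*1/11872 + √(-16088 + (-4 + 2*23409)) = -5727/1484 + √(-16088 + (-4 + 46818)) = -5727/1484 + √(-16088 + 46814) = -5727/1484 + √30726 = -5727/1484 + 3*√3414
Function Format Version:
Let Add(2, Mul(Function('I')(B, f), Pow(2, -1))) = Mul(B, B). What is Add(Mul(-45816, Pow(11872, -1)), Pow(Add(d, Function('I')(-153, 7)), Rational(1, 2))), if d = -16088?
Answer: Add(Rational(-5727, 1484), Mul(3, Pow(3414, Rational(1, 2)))) ≈ 171.43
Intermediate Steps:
Function('I')(B, f) = Add(-4, Mul(2, Pow(B, 2))) (Function('I')(B, f) = Add(-4, Mul(2, Mul(B, B))) = Add(-4, Mul(2, Pow(B, 2))))
Add(Mul(-45816, Pow(11872, -1)), Pow(Add(d, Function('I')(-153, 7)), Rational(1, 2))) = Add(Mul(-45816, Pow(11872, -1)), Pow(Add(-16088, Add(-4, Mul(2, Pow(-153, 2)))), Rational(1, 2))) = Add(Mul(-45816, Rational(1, 11872)), Pow(Add(-16088, Add(-4, Mul(2, 23409))), Rational(1, 2))) = Add(Rational(-5727, 1484), Pow(Add(-16088, Add(-4, 46818)), Rational(1, 2))) = Add(Rational(-5727, 1484), Pow(Add(-16088, 46814), Rational(1, 2))) = Add(Rational(-5727, 1484), Pow(30726, Rational(1, 2))) = Add(Rational(-5727, 1484), Mul(3, Pow(3414, Rational(1, 2))))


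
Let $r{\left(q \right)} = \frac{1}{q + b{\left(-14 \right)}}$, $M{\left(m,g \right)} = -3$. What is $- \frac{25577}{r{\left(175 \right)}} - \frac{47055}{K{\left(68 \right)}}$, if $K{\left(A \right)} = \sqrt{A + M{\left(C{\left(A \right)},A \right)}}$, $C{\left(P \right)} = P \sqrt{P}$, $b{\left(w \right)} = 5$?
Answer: $-4603860 - \frac{9411 \sqrt{65}}{13} \approx -4.6097 \cdot 10^{6}$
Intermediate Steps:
$C{\left(P \right)} = P^{\frac{3}{2}}$
$K{\left(A \right)} = \sqrt{-3 + A}$ ($K{\left(A \right)} = \sqrt{A - 3} = \sqrt{-3 + A}$)
$r{\left(q \right)} = \frac{1}{5 + q}$ ($r{\left(q \right)} = \frac{1}{q + 5} = \frac{1}{5 + q}$)
$- \frac{25577}{r{\left(175 \right)}} - \frac{47055}{K{\left(68 \right)}} = - \frac{25577}{\frac{1}{5 + 175}} - \frac{47055}{\sqrt{-3 + 68}} = - \frac{25577}{\frac{1}{180}} - \frac{47055}{\sqrt{65}} = - 25577 \frac{1}{\frac{1}{180}} - 47055 \frac{\sqrt{65}}{65} = \left(-25577\right) 180 - \frac{9411 \sqrt{65}}{13} = -4603860 - \frac{9411 \sqrt{65}}{13}$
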